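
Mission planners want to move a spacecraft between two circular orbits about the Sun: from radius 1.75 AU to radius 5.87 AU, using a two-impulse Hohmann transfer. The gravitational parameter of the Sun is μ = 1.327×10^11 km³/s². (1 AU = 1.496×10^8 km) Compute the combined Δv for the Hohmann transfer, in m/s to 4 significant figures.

In km: r₁ = 1.75 × 1.496×10^8 = 2.618×10^8 km; r₂ = 5.87 × 1.496×10^8 = 8.78152×10^8 km.
Semi-major axis of the transfer orbit: a_t = (2.618×10^8 + 8.78152×10^8)/2 = 5.69976×10^8 km.
At r₁ the circular-orbit speed is v₁ = √(μ/r₁) = 22.514 km/s.
Transfer-orbit speed at r₁ (vis-viva): v_p = √[μ(2/r₁ − 1/a_t)] = 27.945 km/s.
First burn Δv₁ = |v_p − v₁| = 5.431 km/s.
Circular speed at r₂: v₂ = √(μ/r₂) = 12.293 km/s.
Transfer-orbit speed at r₂: v_a = √[μ(2/r₂ − 1/a_t)] = 8.3312 km/s.
Second burn Δv₂ = |v₂ − v_a| = 3.962 km/s.
Δv = Δv₁ + Δv₂ = 5.431 + 3.962 = 9.393 km/s.

Δv = 9393 m/s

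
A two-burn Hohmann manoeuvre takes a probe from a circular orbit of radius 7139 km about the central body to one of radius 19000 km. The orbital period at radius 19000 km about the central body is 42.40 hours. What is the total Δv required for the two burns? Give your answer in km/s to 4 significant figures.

From Kepler's third law T² = 4π²r³/μ at r = 19000 km, T = 42.40 hours = 42.40 × 3600 s = 1.5264×10^5 s: μ = 4π²r³/T² = 11622.1 km³/s².
The Hohmann ellipse has a_t = (r₁ + r₂)/2 = 13069.5 km.
Circular speed at r₁: v₁ = √(μ/r₁) = √(11622.1/7139) = 1.2759 km/s.
On the transfer ellipse at r₁, v² = μ(2/r − 1/a) gives v_p = √[μ(2/r₁ − 1/a_t)] = 1.5384 km/s.
First burn Δv₁ = |v_p − v₁| = 0.2625 km/s.
Circular speed at r₂: v₂ = √(μ/r₂) = 0.7821 km/s.
Transfer-orbit speed at r₂: v_a = √[μ(2/r₂ − 1/a_t)] = 0.5780 km/s.
Second burn Δv₂ = |v₂ − v_a| = 0.2041 km/s.
Δv = Δv₁ + Δv₂ = 0.2625 + 0.2041 = 0.4666 km/s.

Δv = 0.4666 km/s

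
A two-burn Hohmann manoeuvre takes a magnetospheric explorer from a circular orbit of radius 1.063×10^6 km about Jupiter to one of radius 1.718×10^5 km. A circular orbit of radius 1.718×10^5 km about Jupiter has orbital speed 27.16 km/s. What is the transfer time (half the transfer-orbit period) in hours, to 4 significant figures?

t = 37.61 hours

From the circular-orbit relation v² = μ/r at r = 1.718×10^5 km: μ = v²r = (27.16)² × 1.718×10^5 = 1.26731×10^8 km³/s².
Semi-major axis of the transfer orbit: a_t = (1.063×10^6 + 1.718×10^5)/2 = 6.174×10^5 km.
By Kepler's third law the transfer-orbit period is T = 2π√(a_t³/μ), so t = T/2 = 1.354×10^5 s.
Converting: 1.354×10^5 s ÷ 3600 s/hour = 37.61 hours.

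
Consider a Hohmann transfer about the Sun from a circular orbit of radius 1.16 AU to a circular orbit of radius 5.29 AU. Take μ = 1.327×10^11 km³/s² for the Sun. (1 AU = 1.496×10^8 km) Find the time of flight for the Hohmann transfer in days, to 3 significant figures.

In km: r₁ = 1.16 × 1.496×10^8 = 1.73536×10^8 km; r₂ = 5.29 × 1.496×10^8 = 7.91384×10^8 km.
Semi-major axis of the transfer orbit: a_t = (1.73536×10^8 + 7.91384×10^8)/2 = 4.8246×10^8 km.
Transfer time t = π√(a_t³/μ) = π√((4.8246×10^8)³ / 1.327×10^11) = 9.139×10^7 s.
Converting: 9.139×10^7 s ÷ 86400 s/day = 1060 days.

t = 1060 days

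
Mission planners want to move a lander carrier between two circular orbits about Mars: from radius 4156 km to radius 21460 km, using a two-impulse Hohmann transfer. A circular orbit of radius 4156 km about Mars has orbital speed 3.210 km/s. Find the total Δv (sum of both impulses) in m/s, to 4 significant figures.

Δv = 1553 m/s

From the circular-orbit relation v² = μ/r at r = 4156 km: μ = v²r = (3.210)² × 4156 = 42823.8 km³/s².
Transfer-ellipse semi-major axis a_t = (r₁ + r₂)/2 = (4156 + 21460)/2 = 12808 km.
At r₁ the circular-orbit speed is v₁ = √(μ/r₁) = 3.2100 km/s.
Transfer-orbit speed at r₁ (vis-viva equation): v_p = √[μ(2/r₁ − 1/a_t)] = 4.1551 km/s.
First burn Δv₁ = |v_p − v₁| = 0.9451 km/s.
Circular speed at r₂: v₂ = √(μ/r₂) = 1.4126 km/s.
Transfer-orbit speed at r₂: v_a = √[μ(2/r₂ − 1/a_t)] = 0.80468 km/s.
Second burn Δv₂ = |v₂ − v_a| = 0.6079 km/s.
Δv = Δv₁ + Δv₂ = 0.9451 + 0.6079 = 1.553 km/s.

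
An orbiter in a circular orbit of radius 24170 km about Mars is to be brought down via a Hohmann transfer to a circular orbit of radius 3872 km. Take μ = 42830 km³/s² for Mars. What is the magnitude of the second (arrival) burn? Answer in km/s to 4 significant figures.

The Hohmann ellipse has a_t = (r₁ + r₂)/2 = 14021 km.
Circular speed at r = 3872 km: v_c = √(μ/r) = 3.326 km/s.
Transfer-orbit speed at the same r (vis-viva, a = a_t): v_t = √[μ(2/r − 1/a_t)] = 4.367 km/s.
Δv₂ = |v_t − v_c| = |4.367 − 3.326| = 1.041 km/s.

Δv₂ = 1.041 km/s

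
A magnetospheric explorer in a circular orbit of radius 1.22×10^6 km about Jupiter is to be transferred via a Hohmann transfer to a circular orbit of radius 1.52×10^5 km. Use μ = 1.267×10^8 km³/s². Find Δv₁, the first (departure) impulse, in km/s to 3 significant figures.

Δv₁ = 5.39 km/s

Transfer-ellipse semi-major axis a_t = (r₁ + r₂)/2 = (1.220×10^6 + 1.520×10^5)/2 = 6.860×10^5 km.
Circular speed at r = 1.220×10^6 km: v_c = √(μ/r) = 10.191 km/s.
Vis-viva on the transfer ellipse at r = 1.220×10^6 km gives v_t = √[μ(2/r − 1/a_t)] = 4.7970 km/s.
Δv₁ = |v_t − v_c| = |4.7970 − 10.191| = 5.394 km/s.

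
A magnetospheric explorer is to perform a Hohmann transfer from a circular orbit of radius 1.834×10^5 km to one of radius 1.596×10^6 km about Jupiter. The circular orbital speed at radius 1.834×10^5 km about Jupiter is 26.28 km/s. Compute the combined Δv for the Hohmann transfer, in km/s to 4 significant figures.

Δv = 13.78 km/s

From the circular-orbit relation v² = μ/r at r = 1.834×10^5 km: μ = v²r = (26.28)² × 1.834×10^5 = 1.26663×10^8 km³/s².
The Hohmann ellipse has a_t = (r₁ + r₂)/2 = 8.897×10^5 km.
Circular speed at r₁: v₁ = √(μ/r₁) = √(1.26663×10^8/1.834×10^5) = 26.280 km/s.
On the transfer ellipse at r₁, v² = μ(2/r − 1/a) gives v_p = √[μ(2/r₁ − 1/a_t)] = 35.198 km/s.
First burn Δv₁ = |v_p − v₁| = 8.918 km/s.
At r₂, v₂ = √(μ/r₂) = 8.909 km/s.
Transfer-orbit speed at r₂: v_a = √[μ(2/r₂ − 1/a_t)] = 4.045 km/s.
Second burn Δv₂ = |v₂ − v_a| = 4.864 km/s.
Δv = Δv₁ + Δv₂ = 8.918 + 4.864 = 13.78 km/s.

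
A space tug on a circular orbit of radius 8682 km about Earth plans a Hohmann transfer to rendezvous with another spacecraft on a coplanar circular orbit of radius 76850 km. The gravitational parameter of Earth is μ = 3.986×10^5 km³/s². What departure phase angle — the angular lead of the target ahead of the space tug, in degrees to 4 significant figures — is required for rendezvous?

φ = 105.3°

The Hohmann ellipse has a_t = (r₁ + r₂)/2 = 42766 km.
Transfer time t = π√(a_t³/μ) = 44007.75 s.
Target angular speed ω₂ = √(μ/r₂³) = 2.963486×10^-5 rad/s.
Angle swept by the target during transfer: ω₂·t = 1.30416 rad = 74.72°.
The space tug traverses 180° on the transfer ellipse, so the target must lead by 180° − 74.72° = 105.3°.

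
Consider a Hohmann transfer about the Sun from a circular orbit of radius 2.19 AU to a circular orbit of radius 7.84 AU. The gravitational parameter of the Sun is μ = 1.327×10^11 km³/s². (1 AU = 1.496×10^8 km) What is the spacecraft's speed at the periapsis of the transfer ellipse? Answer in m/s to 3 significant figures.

In km: r₁ = 2.19 × 1.496×10^8 = 3.27624×10^8 km; r₂ = 7.84 × 1.496×10^8 = 1.172864×10^9 km.
The Hohmann ellipse has a_t = (r₁ + r₂)/2 = 7.50244×10^8 km.
The periapsis of the transfer ellipse is at r = 3.27624×10^8 km.
Vis-viva: v = √[μ(2/r − 1/a_t)] = √[1.327×10^11 × (2/3.27624×10^8 − 1/7.50244×10^8)] = 25.16 km/s.

v = 25200 m/s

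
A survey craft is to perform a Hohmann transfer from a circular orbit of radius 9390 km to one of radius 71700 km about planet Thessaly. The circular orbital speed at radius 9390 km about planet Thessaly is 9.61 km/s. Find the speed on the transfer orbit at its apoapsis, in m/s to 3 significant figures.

v = 1670 m/s

From the circular-orbit relation v² = μ/r at r = 9390 km: μ = v²r = (9.61)² × 9390 = 8.67186×10^5 km³/s².
Semi-major axis of the transfer orbit: a_t = (9390 + 71700)/2 = 40545 km.
At apoapsis, r = 71700 km.
From the vis-viva equation, v = √[μ(2/r − 1/a_t)] = 1.674 km/s.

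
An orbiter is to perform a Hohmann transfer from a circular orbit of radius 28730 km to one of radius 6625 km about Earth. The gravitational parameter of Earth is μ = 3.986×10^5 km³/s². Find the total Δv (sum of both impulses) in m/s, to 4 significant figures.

The Hohmann ellipse has a_t = (r₁ + r₂)/2 = 17677.5 km.
At r₁ the circular-orbit speed is v₁ = √(μ/r₁) = 3.7248 km/s.
Transfer-orbit speed at r₁ (v² = μ(2/r − 1/a)): v_a = √[μ(2/r₁ − 1/a_t)] = 2.2803 km/s.
First burn Δv₁ = |v_a − v₁| = 1.4445 km/s.
Circular speed at r₂: v₂ = √(μ/r₂) = 7.7567 km/s.
Transfer-orbit speed at r₂: v_p = √[μ(2/r₂ − 1/a_t)] = 9.8886 km/s.
Second burn Δv₂ = |v₂ − v_p| = 2.1319 km/s.
Total Δv = Δv₁ + Δv₂ = 3.576 km/s.

Δv = 3576 m/s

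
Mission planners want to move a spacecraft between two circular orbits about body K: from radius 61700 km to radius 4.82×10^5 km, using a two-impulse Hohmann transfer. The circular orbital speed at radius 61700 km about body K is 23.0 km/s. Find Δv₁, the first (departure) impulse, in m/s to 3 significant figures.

Δv₁ = 7630 m/s

From the circular-orbit relation v² = μ/r at r = 61700 km: μ = v²r = (23.0)² × 61700 = 3.26393×10^7 km³/s².
The Hohmann ellipse has a_t = (r₁ + r₂)/2 = 2.7185×10^5 km.
On the circular orbit at r = 61700 km, v_c = √(μ/r) = 23.000 km/s.
Transfer-orbit speed at the same r (vis-viva, a = a_t): v_t = √[μ(2/r − 1/a_t)] = 30.626 km/s.
Δv₁ = |v_t − v_c| = |30.626 − 23.000| = 7.626 km/s.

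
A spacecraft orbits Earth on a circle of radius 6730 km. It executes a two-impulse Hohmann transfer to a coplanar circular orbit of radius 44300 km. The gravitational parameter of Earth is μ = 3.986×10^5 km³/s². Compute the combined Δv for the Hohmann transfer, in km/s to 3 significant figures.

Semi-major axis of the transfer orbit: a_t = (6730 + 44300)/2 = 25515 km.
At r₁ the circular-orbit speed is v₁ = √(μ/r₁) = 7.6959 km/s.
Transfer-orbit speed at r₁ (vis-viva equation): v_p = √[μ(2/r₁ − 1/a_t)] = 10.141 km/s.
First burn Δv₁ = |v_p − v₁| = 2.445 km/s.
Circular speed at r₂: v₂ = √(μ/r₂) = 3.000 km/s.
Transfer-orbit speed at r₂: v_a = √[μ(2/r₂ − 1/a_t)] = 1.541 km/s.
Second burn Δv₂ = |v₂ − v_a| = 1.459 km/s.
Δv = Δv₁ + Δv₂ = 2.445 + 1.459 = 3.904 km/s.

Δv = 3.90 km/s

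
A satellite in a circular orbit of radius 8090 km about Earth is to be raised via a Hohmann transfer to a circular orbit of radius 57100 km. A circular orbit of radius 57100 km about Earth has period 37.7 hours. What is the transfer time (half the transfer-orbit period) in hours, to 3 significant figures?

From Kepler's third law T² = 4π²r³/μ at r = 57100 km, T = 37.7 hours = 37.7 × 3600 s = 1.3572×10^5 s: μ = 4π²r³/T² = 3.99007×10^5 km³/s².
Semi-major axis of the transfer orbit: a_t = (8090 + 57100)/2 = 32595 km.
By Kepler's third law the transfer-orbit period is T = 2π√(a_t³/μ), so t = T/2 = 29270 s.
Converting: 29270 s ÷ 3600 s/hour = 8.13 hours.

t = 8.13 hours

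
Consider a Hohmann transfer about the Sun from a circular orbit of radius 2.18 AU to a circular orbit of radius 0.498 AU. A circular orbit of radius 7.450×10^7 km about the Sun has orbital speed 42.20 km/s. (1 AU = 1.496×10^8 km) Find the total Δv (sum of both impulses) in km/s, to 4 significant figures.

Δv = 19.51 km/s

From the circular-orbit relation v² = μ/r at r = 7.450×10^7 km: μ = v²r = (42.20)² × 7.450×10^7 = 1.32673×10^11 km³/s².
In km: r₁ = 2.18 × 1.496×10^8 = 3.26128×10^8 km; r₂ = 0.498 × 1.496×10^8 = 7.45008×10^7 km.
Semi-major axis of the transfer orbit: a_t = (3.26128×10^8 + 7.45008×10^7)/2 = 2.003144×10^8 km.
Circular speed at r₁: v₁ = √(μ/r₁) = √(1.32673×10^11/3.26128×10^8) = 20.16957 km/s.
On the transfer ellipse at r₁, v² = μ(2/r − 1/a) gives v_a = √[μ(2/r₁ − 1/a_t)] = 12.30045 km/s.
First burn Δv₁ = |v_a − v₁| = 7.86912 km/s.
At r₂, v₂ = √(μ/r₂) = 42.19977 km/s.
Transfer-orbit speed at r₂: v_p = √[μ(2/r₂ − 1/a_t)] = 53.84533 km/s.
Second burn Δv₂ = |v₂ − v_p| = 11.6456 km/s.
Δv = Δv₁ + Δv₂ = 7.86912 + 11.6456 = 19.51 km/s.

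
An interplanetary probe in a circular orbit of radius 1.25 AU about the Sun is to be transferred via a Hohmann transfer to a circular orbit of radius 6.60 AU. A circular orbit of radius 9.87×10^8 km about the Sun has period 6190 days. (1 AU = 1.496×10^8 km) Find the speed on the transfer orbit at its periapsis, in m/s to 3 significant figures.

From Kepler's third law T² = 4π²r³/μ at r = 9.87×10^8 km, T = 6190 days = 6190 × 86400 s = 5.34816×10^8 s: μ = 4π²r³/T² = 1.32710×10^11 km³/s².
In km: r₁ = 1.25 × 1.496×10^8 = 1.870×10^8 km; r₂ = 6.60 × 1.496×10^8 = 9.8736×10^8 km.
Transfer-ellipse semi-major axis a_t = (r₁ + r₂)/2 = (1.870×10^8 + 9.8736×10^8)/2 = 5.8718×10^8 km.
At periapsis, r = 1.870×10^8 km.
Applying v² = μ(2/r − 1/a_t): v = 34.54 km/s.

v = 34500 m/s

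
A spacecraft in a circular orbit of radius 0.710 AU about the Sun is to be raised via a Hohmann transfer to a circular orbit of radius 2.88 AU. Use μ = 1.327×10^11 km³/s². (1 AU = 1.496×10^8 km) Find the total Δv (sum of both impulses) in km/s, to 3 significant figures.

Δv = 15.9 km/s

In km: r₁ = 0.710 × 1.496×10^8 = 1.06216×10^8 km; r₂ = 2.88 × 1.496×10^8 = 4.30848×10^8 km.
Semi-major axis of the transfer orbit: a_t = (1.06216×10^8 + 4.30848×10^8)/2 = 2.68532×10^8 km.
At r₁ the circular-orbit speed is v₁ = √(μ/r₁) = 35.346 km/s.
On the transfer ellipse at r₁, vis-viva equation gives v_p = √[μ(2/r₁ − 1/a_t)] = 44.772 km/s.
First burn Δv₁ = |v_p − v₁| = 9.426 km/s.
Circular speed at r₂: v₂ = √(μ/r₂) = 17.5499 km/s.
Transfer-orbit speed at r₂: v_a = √[μ(2/r₂ − 1/a_t)] = 11.0375 km/s.
Second burn Δv₂ = |v₂ − v_a| = 6.512 km/s.
Δv = Δv₁ + Δv₂ = 9.426 + 6.512 = 15.94 km/s.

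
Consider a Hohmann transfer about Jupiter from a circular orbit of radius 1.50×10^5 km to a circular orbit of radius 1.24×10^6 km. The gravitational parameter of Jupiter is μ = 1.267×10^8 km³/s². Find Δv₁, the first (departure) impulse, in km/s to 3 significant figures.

Semi-major axis of the transfer orbit: a_t = (1.500×10^5 + 1.240×10^6)/2 = 6.950×10^5 km.
On the circular orbit at r = 1.500×10^5 km, v_c = √(μ/r) = 29.063 km/s.
Transfer-orbit speed at the same r (vis-viva, a = a_t): v_t = √[μ(2/r − 1/a_t)] = 38.820 km/s.
Δv₁ = |v_t − v_c| = |38.820 − 29.063| = 9.757 km/s.

Δv₁ = 9.76 km/s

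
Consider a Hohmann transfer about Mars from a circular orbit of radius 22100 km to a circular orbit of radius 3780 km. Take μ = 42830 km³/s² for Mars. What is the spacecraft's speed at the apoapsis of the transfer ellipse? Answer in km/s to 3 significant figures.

v = 0.752 km/s

Transfer-ellipse semi-major axis a_t = (r₁ + r₂)/2 = (22100 + 3780)/2 = 12940 km.
At apoapsis, r = 22100 km.
Vis-viva: v = √[μ(2/r − 1/a_t)] = √[42830 × (2/22100 − 1/12940)] = 0.7524 km/s.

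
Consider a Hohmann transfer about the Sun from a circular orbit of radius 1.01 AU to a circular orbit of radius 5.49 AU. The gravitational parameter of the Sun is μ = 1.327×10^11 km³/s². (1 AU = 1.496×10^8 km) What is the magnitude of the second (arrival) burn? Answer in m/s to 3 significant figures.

Δv₂ = 5630 m/s

In km: r₁ = 1.01 × 1.496×10^8 = 1.51096×10^8 km; r₂ = 5.49 × 1.496×10^8 = 8.21304×10^8 km.
Transfer-ellipse semi-major axis a_t = (r₁ + r₂)/2 = (1.51096×10^8 + 8.21304×10^8)/2 = 4.862×10^8 km.
On the circular orbit at r = 8.21304×10^8 km, v_c = √(μ/r) = 12.711 km/s.
Transfer-orbit speed at the same r (vis-viva, a = a_t): v_t = √[μ(2/r − 1/a_t)] = 7.0860 km/s.
Δv₂ = |v_t − v_c| = |7.0860 − 12.711| = 5.625 km/s.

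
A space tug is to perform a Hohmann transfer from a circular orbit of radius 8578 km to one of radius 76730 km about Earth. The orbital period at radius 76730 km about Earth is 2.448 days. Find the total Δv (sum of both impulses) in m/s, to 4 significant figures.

From Kepler's third law T² = 4π²r³/μ at r = 76730 km, T = 2.448 days = 2.448 × 86400 s = 2.115072×10^5 s: μ = 4π²r³/T² = 3.98662×10^5 km³/s².
The Hohmann ellipse has a_t = (r₁ + r₂)/2 = 42654 km.
At r₁ the circular-orbit speed is v₁ = √(μ/r₁) = 6.817 km/s.
Transfer-orbit speed at r₁ (v² = μ(2/r − 1/a)): v_p = √[μ(2/r₁ − 1/a_t)] = 9.143 km/s.
First burn Δv₁ = |v_p − v₁| = 2.326 km/s.
At r₂, v₂ = √(μ/r₂) = 2.279 km/s.
Transfer-orbit speed at r₂: v_a = √[μ(2/r₂ − 1/a_t)] = 1.022 km/s.
Second burn Δv₂ = |v₂ − v_a| = 1.257 km/s.
Δv = Δv₁ + Δv₂ = 2.326 + 1.257 = 3.583 km/s.

Δv = 3583 m/s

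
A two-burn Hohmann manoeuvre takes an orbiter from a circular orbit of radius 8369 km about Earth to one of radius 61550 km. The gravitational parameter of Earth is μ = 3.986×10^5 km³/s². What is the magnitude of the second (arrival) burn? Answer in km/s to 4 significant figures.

Transfer-ellipse semi-major axis a_t = (r₁ + r₂)/2 = (8369 + 61550)/2 = 34959.5 km.
On the circular orbit at r = 61550 km, v_c = √(μ/r) = 2.545 km/s.
Transfer-orbit speed at the same r (vis-viva, a = a_t): v_t = √[μ(2/r − 1/a_t)] = 1.245 km/s.
Δv₂ = |v_t − v_c| = |1.245 − 2.545| = 1.300 km/s.

Δv₂ = 1.300 km/s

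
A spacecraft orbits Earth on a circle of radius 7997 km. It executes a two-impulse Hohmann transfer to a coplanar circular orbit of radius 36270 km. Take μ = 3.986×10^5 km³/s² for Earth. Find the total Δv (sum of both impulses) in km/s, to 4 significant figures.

The Hohmann ellipse has a_t = (r₁ + r₂)/2 = 22133.5 km.
Circular speed at r₁: v₁ = √(μ/r₁) = √(3.986×10^5/7997) = 7.060 km/s.
Transfer-orbit speed at r₁ (vis-viva equation): v_p = √[μ(2/r₁ − 1/a_t)] = 9.038 km/s.
First burn Δv₁ = |v_p − v₁| = 1.978 km/s.
Circular speed at r₂: v₂ = √(μ/r₂) = 3.315 km/s.
Transfer-orbit speed at r₂: v_a = √[μ(2/r₂ − 1/a_t)] = 1.993 km/s.
Second burn Δv₂ = |v₂ − v_a| = 1.322 km/s.
Total Δv = Δv₁ + Δv₂ = 3.300 km/s.

Δv = 3.300 km/s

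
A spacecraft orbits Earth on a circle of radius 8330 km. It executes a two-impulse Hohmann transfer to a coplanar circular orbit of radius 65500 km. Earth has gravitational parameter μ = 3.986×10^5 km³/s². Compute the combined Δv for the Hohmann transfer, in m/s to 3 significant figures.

Transfer-ellipse semi-major axis a_t = (r₁ + r₂)/2 = (8330 + 65500)/2 = 36915 km.
At r₁ the circular-orbit speed is v₁ = √(μ/r₁) = 6.917 km/s.
On the transfer ellipse at r₁, vis-viva gives v_p = √[μ(2/r₁ − 1/a_t)] = 9.214 km/s.
First burn Δv₁ = |v_p − v₁| = 2.297 km/s.
At r₂, v₂ = √(μ/r₂) = 2.467 km/s.
Transfer-orbit speed at r₂: v_a = √[μ(2/r₂ − 1/a_t)] = 1.172 km/s.
Second burn Δv₂ = |v₂ − v_a| = 1.295 km/s.
Δv = Δv₁ + Δv₂ = 2.297 + 1.295 = 3.592 km/s.

Δv = 3590 m/s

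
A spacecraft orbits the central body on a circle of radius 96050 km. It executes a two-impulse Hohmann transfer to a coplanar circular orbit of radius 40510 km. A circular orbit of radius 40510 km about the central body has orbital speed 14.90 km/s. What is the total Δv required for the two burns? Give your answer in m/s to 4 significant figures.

Δv = 4995 m/s

From the circular-orbit relation v² = μ/r at r = 40510 km: μ = v²r = (14.90)² × 40510 = 8.99363×10^6 km³/s².
Semi-major axis of the transfer orbit: a_t = (96050 + 40510)/2 = 68280 km.
Circular speed at r₁: v₁ = √(μ/r₁) = √(8.99363×10^6/96050) = 9.6765 km/s.
On the transfer ellipse at r₁, v² = μ(2/r − 1/a) gives v_a = √[μ(2/r₁ − 1/a_t)] = 7.4534 km/s.
First burn Δv₁ = |v_a − v₁| = 2.223 km/s.
Circular speed at r₂: v₂ = √(μ/r₂) = 14.900 km/s.
Transfer-orbit speed at r₂: v_p = √[μ(2/r₂ − 1/a_t)] = 17.672 km/s.
Second burn Δv₂ = |v₂ − v_p| = 2.772 km/s.
Total Δv = Δv₁ + Δv₂ = 4.995 km/s.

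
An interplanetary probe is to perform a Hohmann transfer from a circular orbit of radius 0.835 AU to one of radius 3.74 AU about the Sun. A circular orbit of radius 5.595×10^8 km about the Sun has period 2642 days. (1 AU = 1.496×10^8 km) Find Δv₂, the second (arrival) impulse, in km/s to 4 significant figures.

From Kepler's third law T² = 4π²r³/μ at r = 5.595×10^8 km, T = 2642 days = 2642 × 86400 s = 2.282688×10^8 s: μ = 4π²r³/T² = 1.32699×10^11 km³/s².
In km: r₁ = 0.835 × 1.496×10^8 = 1.24916×10^8 km; r₂ = 3.74 × 1.496×10^8 = 5.59504×10^8 km.
Transfer-ellipse semi-major axis a_t = (r₁ + r₂)/2 = (1.24916×10^8 + 5.59504×10^8)/2 = 3.4221×10^8 km.
On the circular orbit at r = 5.59504×10^8 km, v_c = √(μ/r) = 15.4004 km/s.
Transfer-orbit speed at the same r (vis-viva, a = a_t): v_t = √[μ(2/r − 1/a_t)] = 9.30453 km/s.
Δv₂ = |v_t − v_c| = |9.30453 − 15.4004| = 6.096 km/s.

Δv₂ = 6.096 km/s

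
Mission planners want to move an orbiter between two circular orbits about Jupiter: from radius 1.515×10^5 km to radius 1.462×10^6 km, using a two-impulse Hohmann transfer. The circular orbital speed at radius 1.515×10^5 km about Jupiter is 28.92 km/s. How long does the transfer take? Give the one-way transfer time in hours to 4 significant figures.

t = 56.18 hours

From the circular-orbit relation v² = μ/r at r = 1.515×10^5 km: μ = v²r = (28.92)² × 1.515×10^5 = 1.26710×10^8 km³/s².
The Hohmann ellipse has a_t = (r₁ + r₂)/2 = 8.0675×10^5 km.
Half the transfer-orbit period gives t = π√(a_t³/μ) = 2.02234×10^5 s.
Converting: 2.02234×10^5 s ÷ 3600 s/hour = 56.18 hours.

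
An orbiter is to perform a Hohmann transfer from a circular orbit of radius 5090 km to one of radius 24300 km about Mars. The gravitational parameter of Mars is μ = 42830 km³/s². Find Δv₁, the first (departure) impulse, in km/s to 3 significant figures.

Δv₁ = 0.829 km/s

Transfer-ellipse semi-major axis a_t = (r₁ + r₂)/2 = (5090 + 24300)/2 = 14695 km.
On the circular orbit at r = 5090 km, v_c = √(μ/r) = 2.9008 km/s.
Vis-viva on the transfer ellipse at r = 5090 km gives v_t = √[μ(2/r − 1/a_t)] = 3.7302 km/s.
Δv₁ = |v_t − v_c| = |3.7302 − 2.9008| = 0.8294 km/s.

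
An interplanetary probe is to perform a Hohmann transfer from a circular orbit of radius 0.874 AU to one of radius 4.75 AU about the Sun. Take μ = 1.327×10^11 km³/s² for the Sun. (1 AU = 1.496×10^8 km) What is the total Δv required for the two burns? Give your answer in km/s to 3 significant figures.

In km: r₁ = 0.874 × 1.496×10^8 = 1.307504×10^8 km; r₂ = 4.75 × 1.496×10^8 = 7.106×10^8 km.
The Hohmann ellipse has a_t = (r₁ + r₂)/2 = 4.206752×10^8 km.
Circular speed at r₁: v₁ = √(μ/r₁) = √(1.327×10^11/1.307504×10^8) = 31.858 km/s.
Transfer-orbit speed at r₁ (v² = μ(2/r − 1/a)): v_p = √[μ(2/r₁ − 1/a_t)] = 41.405 km/s.
First burn Δv₁ = |v_p − v₁| = 9.547 km/s.
At r₂, v₂ = √(μ/r₂) = 13.6654 km/s.
Transfer-orbit speed at r₂: v_a = √[μ(2/r₂ − 1/a_t)] = 7.61853 km/s.
Second burn Δv₂ = |v₂ − v_a| = 6.047 km/s.
Δv = Δv₁ + Δv₂ = 9.547 + 6.047 = 15.59 km/s.

Δv = 15.6 km/s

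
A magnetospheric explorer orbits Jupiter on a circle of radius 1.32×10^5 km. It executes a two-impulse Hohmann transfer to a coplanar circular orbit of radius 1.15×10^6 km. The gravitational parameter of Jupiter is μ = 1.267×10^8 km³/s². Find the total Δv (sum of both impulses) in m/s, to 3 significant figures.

Semi-major axis of the transfer orbit: a_t = (1.320×10^5 + 1.150×10^6)/2 = 6.410×10^5 km.
At r₁ the circular-orbit speed is v₁ = √(μ/r₁) = 30.98 km/s.
Transfer-orbit speed at r₁ (v² = μ(2/r − 1/a)): v_p = √[μ(2/r₁ − 1/a_t)] = 41.50 km/s.
First burn Δv₁ = |v_p − v₁| = 10.52 km/s.
Circular speed at r₂: v₂ = √(μ/r₂) = 10.496 km/s.
Transfer-orbit speed at r₂: v_a = √[μ(2/r₂ − 1/a_t)] = 4.7632 km/s.
Second burn Δv₂ = |v₂ − v_a| = 5.733 km/s.
Δv = Δv₁ + Δv₂ = 10.52 + 5.733 = 16.25 km/s.

Δv = 16200 m/s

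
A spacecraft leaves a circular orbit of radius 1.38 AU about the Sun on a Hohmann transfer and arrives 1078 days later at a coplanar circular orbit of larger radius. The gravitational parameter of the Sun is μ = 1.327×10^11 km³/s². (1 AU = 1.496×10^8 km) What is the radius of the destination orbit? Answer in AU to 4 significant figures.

r₂ = 5.152 AU

In km: r₁ = 1.38 × 1.496×10^8 = 2.06448×10^8 km.
Transfer time t = 1078 days = 9.31392×10^7 s, and t = π√(a_t³/μ).
So a_t = (μ t²/π²)^(1/3) = (1.327×10^11 × (9.31392×10^7)² / π²)^(1/3) = 4.8859×10^8 km.
Since a_t = (r₁ + r₂)/2, r₂ = 2a_t − r₁ = 2×4.8859×10^8 − 2.06448×10^8 = 7.70732×10^8 km.
In AU: r₂ = 7.70732×10^8 / 1.496×10^8 = 5.152 AU.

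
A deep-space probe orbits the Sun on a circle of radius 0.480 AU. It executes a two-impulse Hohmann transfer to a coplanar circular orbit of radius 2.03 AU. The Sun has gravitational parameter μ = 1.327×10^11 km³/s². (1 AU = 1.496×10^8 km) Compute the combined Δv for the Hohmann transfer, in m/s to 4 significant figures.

Δv = 19660 m/s

In km: r₁ = 0.480 × 1.496×10^8 = 7.1808×10^7 km; r₂ = 2.03 × 1.496×10^8 = 3.03688×10^8 km.
The Hohmann ellipse has a_t = (r₁ + r₂)/2 = 1.87748×10^8 km.
Circular speed at r₁: v₁ = √(μ/r₁) = √(1.327×10^11/7.1808×10^7) = 42.988 km/s.
Transfer-orbit speed at r₁ (vis-viva equation): v_p = √[μ(2/r₁ − 1/a_t)] = 54.673 km/s.
First burn Δv₁ = |v_p − v₁| = 11.685 km/s.
At r₂, v₂ = √(μ/r₂) = 20.904 km/s.
Transfer-orbit speed at r₂: v_a = √[μ(2/r₂ − 1/a_t)] = 12.928 km/s.
Second burn Δv₂ = |v₂ − v_a| = 7.9760 km/s.
Total Δv = Δv₁ + Δv₂ = 19.66 km/s.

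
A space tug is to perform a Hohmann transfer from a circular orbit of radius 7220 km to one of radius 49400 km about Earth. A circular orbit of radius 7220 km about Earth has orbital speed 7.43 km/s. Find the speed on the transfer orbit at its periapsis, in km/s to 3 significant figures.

v = 9.81 km/s

From the circular-orbit relation v² = μ/r at r = 7220 km: μ = v²r = (7.43)² × 7220 = 3.98579×10^5 km³/s².
Semi-major axis of the transfer orbit: a_t = (7220 + 49400)/2 = 28310 km.
At periapsis, r = 7220 km.
From the vis-viva equation, v = √[μ(2/r − 1/a_t)] = 9.815 km/s.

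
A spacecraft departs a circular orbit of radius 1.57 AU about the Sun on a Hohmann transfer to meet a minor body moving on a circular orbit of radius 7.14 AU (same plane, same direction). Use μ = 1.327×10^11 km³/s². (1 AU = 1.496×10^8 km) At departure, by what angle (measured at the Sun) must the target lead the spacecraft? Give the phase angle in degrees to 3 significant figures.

φ = 94.3°

In km: r₁ = 1.57 × 1.496×10^8 = 2.34872×10^8 km; r₂ = 7.14 × 1.496×10^8 = 1.068144×10^9 km.
Semi-major axis of the transfer orbit: a_t = (2.34872×10^8 + 1.068144×10^9)/2 = 6.51508×10^8 km.
Transfer time t = π√(a_t³/μ) = 1.4341×10^8 s.
The target's mean motion on its circular orbit is ω₂ = √(μ/r₂³) = 1.0435×10^-8 rad/s.
Angle swept by the target during transfer: ω₂·t = 1.4965 rad = 85.74°.
Arrival is 180° from departure on the ellipse, so φ = 180° − 85.74° = 94.3°.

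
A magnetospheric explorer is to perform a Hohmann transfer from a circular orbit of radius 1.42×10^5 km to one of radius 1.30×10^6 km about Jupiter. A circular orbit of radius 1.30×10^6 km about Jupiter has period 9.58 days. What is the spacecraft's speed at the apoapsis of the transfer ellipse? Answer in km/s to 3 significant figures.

From Kepler's third law T² = 4π²r³/μ at r = 1.30×10^6 km, T = 9.58 days = 9.58 × 86400 s = 8.27712×10^5 s: μ = 4π²r³/T² = 1.26599×10^8 km³/s².
Semi-major axis of the transfer orbit: a_t = (1.420×10^5 + 1.300×10^6)/2 = 7.210×10^5 km.
At apoapsis, r = 1.300×10^6 km.
Vis-viva: v = √[μ(2/r − 1/a_t)] = √[1.26599×10^8 × (2/1.300×10^6 − 1/7.210×10^5)] = 4.379 km/s.

v = 4.38 km/s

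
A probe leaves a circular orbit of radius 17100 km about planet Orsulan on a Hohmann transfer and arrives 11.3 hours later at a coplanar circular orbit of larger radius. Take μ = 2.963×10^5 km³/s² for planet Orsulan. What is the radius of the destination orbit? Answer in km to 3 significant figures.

r₂ = 56400 km

Transfer time t = 11.3 hours = 40680 s, and t = π√(a_t³/μ).
So a_t = (μ t²/π²)^(1/3) = (2.963×10^5 × (40680)² / π²)^(1/3) = 36762 km.
Since a_t = (r₁ + r₂)/2, r₂ = 2a_t − r₁ = 2×36762 − 17100 = 56424 km.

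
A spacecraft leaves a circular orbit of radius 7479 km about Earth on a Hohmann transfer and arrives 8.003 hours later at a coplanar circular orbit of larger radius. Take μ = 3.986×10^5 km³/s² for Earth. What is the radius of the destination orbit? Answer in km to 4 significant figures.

Transfer time t = 8.003 hours = 28810.8 s, and t = π√(a_t³/μ).
So a_t = (μ t²/π²)^(1/3) = (3.986×10^5 × (28810.8)² / π²)^(1/3) = 32244 km.
Since a_t = (r₁ + r₂)/2, r₂ = 2a_t − r₁ = 2×32244 − 7479 = 57009 km.

r₂ = 57010 km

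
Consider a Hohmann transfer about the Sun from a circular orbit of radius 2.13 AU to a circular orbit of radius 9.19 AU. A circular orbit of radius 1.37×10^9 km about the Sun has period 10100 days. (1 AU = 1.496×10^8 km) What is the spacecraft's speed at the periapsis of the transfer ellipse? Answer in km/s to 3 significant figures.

From Kepler's third law T² = 4π²r³/μ at r = 1.37×10^9 km, T = 10100 days = 10100 × 86400 s = 8.7264×10^8 s: μ = 4π²r³/T² = 1.33306×10^11 km³/s².
In km: r₁ = 2.13 × 1.496×10^8 = 3.18648×10^8 km; r₂ = 9.19 × 1.496×10^8 = 1.374824×10^9 km.
Transfer-ellipse semi-major axis a_t = (r₁ + r₂)/2 = (3.18648×10^8 + 1.374824×10^9)/2 = 8.46736×10^8 km.
The periapsis of the transfer ellipse is at r = 3.18648×10^8 km.
Applying v² = μ(2/r − 1/a_t): v = 26.06 km/s.

v = 26.1 km/s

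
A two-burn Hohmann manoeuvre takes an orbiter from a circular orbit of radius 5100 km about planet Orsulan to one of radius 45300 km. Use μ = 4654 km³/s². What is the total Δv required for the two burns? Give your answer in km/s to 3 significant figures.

Transfer-ellipse semi-major axis a_t = (r₁ + r₂)/2 = (5100 + 45300)/2 = 25200 km.
Circular speed at r₁: v₁ = √(μ/r₁) = √(4654/5100) = 0.95527 km/s.
Transfer-orbit speed at r₁ (vis-viva): v_p = √[μ(2/r₁ − 1/a_t)] = 1.2808 km/s.
First burn Δv₁ = |v_p − v₁| = 0.3255 km/s.
Circular speed at r₂: v₂ = √(μ/r₂) = 0.3205 km/s.
Transfer-orbit speed at r₂: v_a = √[μ(2/r₂ − 1/a_t)] = 0.1442 km/s.
Second burn Δv₂ = |v₂ − v_a| = 0.1763 km/s.
Δv = Δv₁ + Δv₂ = 0.3255 + 0.1763 = 0.5018 km/s.

Δv = 0.502 km/s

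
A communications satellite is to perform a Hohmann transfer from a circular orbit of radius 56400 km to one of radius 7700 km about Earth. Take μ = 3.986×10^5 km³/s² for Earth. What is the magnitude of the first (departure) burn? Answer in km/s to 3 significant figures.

Δv₁ = 1.36 km/s

The Hohmann ellipse has a_t = (r₁ + r₂)/2 = 32050 km.
Circular speed at r = 56400 km: v_c = √(μ/r) = 2.658 km/s.
Vis-viva on the transfer ellipse at r = 56400 km gives v_t = √[μ(2/r − 1/a_t)] = 1.303 km/s.
Δv₁ = |v_t − v_c| = |1.303 − 2.658| = 1.355 km/s.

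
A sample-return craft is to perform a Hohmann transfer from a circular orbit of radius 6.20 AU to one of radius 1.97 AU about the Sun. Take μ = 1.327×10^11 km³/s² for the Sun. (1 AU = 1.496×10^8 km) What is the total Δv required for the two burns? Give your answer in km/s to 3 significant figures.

Δv = 8.58 km/s

In km: r₁ = 6.20 × 1.496×10^8 = 9.2752×10^8 km; r₂ = 1.97 × 1.496×10^8 = 2.94712×10^8 km.
The Hohmann ellipse has a_t = (r₁ + r₂)/2 = 6.11116×10^8 km.
At r₁ the circular-orbit speed is v₁ = √(μ/r₁) = 11.961 km/s.
On the transfer ellipse at r₁, v² = μ(2/r − 1/a) gives v_a = √[μ(2/r₁ − 1/a_t)] = 8.3064 km/s.
First burn Δv₁ = |v_a − v₁| = 3.655 km/s.
At r₂, v₂ = √(μ/r₂) = 21.220 km/s.
Transfer-orbit speed at r₂: v_p = √[μ(2/r₂ − 1/a_t)] = 26.142 km/s.
Second burn Δv₂ = |v₂ − v_p| = 4.922 km/s.
Δv = Δv₁ + Δv₂ = 3.655 + 4.922 = 8.577 km/s.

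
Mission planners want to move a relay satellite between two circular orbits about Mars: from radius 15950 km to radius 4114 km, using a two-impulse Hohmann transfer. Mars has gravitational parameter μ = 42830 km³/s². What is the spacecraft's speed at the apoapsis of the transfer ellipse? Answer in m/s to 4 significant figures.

v = 1049 m/s

The Hohmann ellipse has a_t = (r₁ + r₂)/2 = 10032 km.
The apoapsis of the transfer ellipse is at r = 15950 km.
Applying v² = μ(2/r − 1/a_t): v = 1.049 km/s.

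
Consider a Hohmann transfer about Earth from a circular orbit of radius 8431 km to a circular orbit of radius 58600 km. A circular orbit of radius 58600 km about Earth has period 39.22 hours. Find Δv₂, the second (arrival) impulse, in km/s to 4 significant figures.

Δv₂ = 1.300 km/s

From Kepler's third law T² = 4π²r³/μ at r = 58600 km, T = 39.22 hours = 39.22 × 3600 s = 1.41192×10^5 s: μ = 4π²r³/T² = 3.98504×10^5 km³/s².
Semi-major axis of the transfer orbit: a_t = (8431 + 58600)/2 = 33515.5 km.
On the circular orbit at r = 58600 km, v_c = √(μ/r) = 2.608 km/s.
Transfer-orbit speed at the same r (vis-viva, a = a_t): v_t = √[μ(2/r − 1/a_t)] = 1.308 km/s.
Δv₂ = |v_t − v_c| = |1.308 − 2.608| = 1.300 km/s.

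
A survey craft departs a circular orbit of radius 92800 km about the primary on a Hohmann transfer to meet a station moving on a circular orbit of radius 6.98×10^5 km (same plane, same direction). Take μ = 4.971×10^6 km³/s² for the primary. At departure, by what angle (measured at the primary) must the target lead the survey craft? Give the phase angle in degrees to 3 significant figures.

φ = 103°

Semi-major axis of the transfer orbit: a_t = (92800 + 6.980×10^5)/2 = 3.954×10^5 km.
The half-period of the transfer ellipse is t = π√(a_t³/μ) = 3.5033×10^5 s.
Target angular speed ω₂ = √(μ/r₂³) = 3.8233×10^-6 rad/s.
Angle swept by the target during transfer: ω₂·t = 1.3394 rad = 76.74°.
The survey craft traverses 180° on the transfer ellipse, so the target must lead by 180° − 76.74° = 103°.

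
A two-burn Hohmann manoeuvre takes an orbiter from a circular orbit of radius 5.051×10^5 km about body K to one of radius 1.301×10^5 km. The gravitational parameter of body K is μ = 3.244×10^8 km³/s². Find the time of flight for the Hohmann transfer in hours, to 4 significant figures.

Transfer-ellipse semi-major axis a_t = (r₁ + r₂)/2 = (5.051×10^5 + 1.301×10^5)/2 = 3.176×10^5 km.
By Kepler's third law the transfer-orbit period is T = 2π√(a_t³/μ), so t = T/2 = 31220 s.
Converting: 31220 s ÷ 3600 s/hour = 8.672 hours.

t = 8.672 hours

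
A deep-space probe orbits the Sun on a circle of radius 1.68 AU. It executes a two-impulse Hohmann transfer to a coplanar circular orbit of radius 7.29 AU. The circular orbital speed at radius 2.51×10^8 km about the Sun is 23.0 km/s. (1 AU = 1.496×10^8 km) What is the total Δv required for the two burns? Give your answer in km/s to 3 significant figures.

Δv = 10.6 km/s

From the circular-orbit relation v² = μ/r at r = 2.51×10^8 km: μ = v²r = (23.0)² × 2.51×10^8 = 1.32779×10^11 km³/s².
In km: r₁ = 1.68 × 1.496×10^8 = 2.51328×10^8 km; r₂ = 7.29 × 1.496×10^8 = 1.090584×10^9 km.
Transfer-ellipse semi-major axis a_t = (r₁ + r₂)/2 = (2.51328×10^8 + 1.090584×10^9)/2 = 6.70956×10^8 km.
Circular speed at r₁: v₁ = √(μ/r₁) = √(1.32779×10^11/2.51328×10^8) = 22.985 km/s.
On the transfer ellipse at r₁, vis-viva equation gives v_p = √[μ(2/r₁ − 1/a_t)] = 29.304 km/s.
First burn Δv₁ = |v_p − v₁| = 6.319 km/s.
Circular speed at r₂: v₂ = √(μ/r₂) = 11.034 km/s.
Transfer-orbit speed at r₂: v_a = √[μ(2/r₂ − 1/a_t)] = 6.7532 km/s.
Second burn Δv₂ = |v₂ − v_a| = 4.281 km/s.
Total Δv = Δv₁ + Δv₂ = 10.60 km/s.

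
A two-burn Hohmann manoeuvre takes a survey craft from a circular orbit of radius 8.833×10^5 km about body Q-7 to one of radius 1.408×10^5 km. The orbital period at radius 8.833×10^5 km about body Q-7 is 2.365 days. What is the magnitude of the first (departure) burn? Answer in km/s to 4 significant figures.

From Kepler's third law T² = 4π²r³/μ at r = 8.833×10^5 km, T = 2.365 days = 2.365 × 86400 s = 2.04336×10^5 s: μ = 4π²r³/T² = 6.51620×10^8 km³/s².
Semi-major axis of the transfer orbit: a_t = (8.833×10^5 + 1.408×10^5)/2 = 5.1205×10^5 km.
Circular speed at r = 8.833×10^5 km: v_c = √(μ/r) = 27.16 km/s.
Vis-viva on the transfer ellipse at r = 8.833×10^5 km gives v_t = √[μ(2/r − 1/a_t)] = 14.24 km/s.
Δv₁ = |v_t − v_c| = |14.24 − 27.16| = 12.92 km/s.

Δv₁ = 12.92 km/s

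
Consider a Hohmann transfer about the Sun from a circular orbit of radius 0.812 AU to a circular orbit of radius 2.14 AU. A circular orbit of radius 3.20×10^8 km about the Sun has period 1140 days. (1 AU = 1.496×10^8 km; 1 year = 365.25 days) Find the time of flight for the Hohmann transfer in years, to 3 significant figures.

t = 0.895 years

From Kepler's third law T² = 4π²r³/μ at r = 3.20×10^8 km, T = 1140 days = 1140 × 86400 s = 9.8496×10^7 s: μ = 4π²r³/T² = 1.33344×10^11 km³/s².
In km: r₁ = 0.812 × 1.496×10^8 = 1.214752×10^8 km; r₂ = 2.14 × 1.496×10^8 = 3.20144×10^8 km.
Semi-major axis of the transfer orbit: a_t = (1.214752×10^8 + 3.20144×10^8)/2 = 2.208096×10^8 km.
Transfer time t = π√(a_t³/μ) = π√((2.208096×10^8)³ / 1.33344×10^11) = 2.823×10^7 s.
Converting: 2.823×10^7 s ÷ 3.15576×10^7 s/year (365.25 × 86400) = 0.895 years.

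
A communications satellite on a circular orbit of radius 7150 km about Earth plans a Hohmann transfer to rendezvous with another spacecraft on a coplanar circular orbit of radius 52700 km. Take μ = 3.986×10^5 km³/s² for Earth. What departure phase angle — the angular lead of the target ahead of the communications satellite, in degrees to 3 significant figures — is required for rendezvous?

Semi-major axis of the transfer orbit: a_t = (7150 + 52700)/2 = 29925 km.
The half-period of the transfer ellipse is t = π√(a_t³/μ) = 25759 s.
The target's mean motion on its circular orbit is ω₂ = √(μ/r₂³) = 5.2186×10^-5 rad/s.
Angle swept by the target during transfer: ω₂·t = 1.3443 rad = 77.02°.
The communications satellite traverses 180° on the transfer ellipse, so the target must lead by 180° − 77.02° = 103°.

φ = 103°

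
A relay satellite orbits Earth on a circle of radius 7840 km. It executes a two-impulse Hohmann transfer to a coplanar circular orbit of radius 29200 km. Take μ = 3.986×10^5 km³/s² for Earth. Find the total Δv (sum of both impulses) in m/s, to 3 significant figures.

Δv = 3110 m/s

Semi-major axis of the transfer orbit: a_t = (7840 + 29200)/2 = 18520 km.
At r₁ the circular-orbit speed is v₁ = √(μ/r₁) = 7.130 km/s.
On the transfer ellipse at r₁, vis-viva gives v_p = √[μ(2/r₁ − 1/a_t)] = 8.953 km/s.
First burn Δv₁ = |v_p − v₁| = 1.823 km/s.
At r₂, v₂ = √(μ/r₂) = 3.695 km/s.
Transfer-orbit speed at r₂: v_a = √[μ(2/r₂ − 1/a_t)] = 2.404 km/s.
Second burn Δv₂ = |v₂ − v_a| = 1.291 km/s.
Δv = Δv₁ + Δv₂ = 1.823 + 1.291 = 3.114 km/s.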